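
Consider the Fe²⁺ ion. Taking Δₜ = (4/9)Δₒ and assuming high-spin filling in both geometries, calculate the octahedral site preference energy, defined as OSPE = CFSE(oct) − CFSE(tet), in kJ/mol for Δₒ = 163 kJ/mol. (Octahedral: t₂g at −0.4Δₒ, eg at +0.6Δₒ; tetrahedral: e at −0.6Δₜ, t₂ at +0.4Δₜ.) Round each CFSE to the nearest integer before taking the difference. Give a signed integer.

-22

Group 8 minus oxidation state +2 gives a d⁶ configuration for Fe²⁺.
In an octahedral site d⁶ (HS) is t₂g⁴ eg², giving CFSE(oct) = -0.4Δₒ = -65 kJ/mol.
Tetrahedral: e³ t₂³, CFSE = 3(−0.6) + 3(+0.4) = -0.6Δₜ = -0.6 × (4/9) × 163 = -43 kJ/mol.
Subtracting, OSPE = -65 − (-43) = -22 kJ/mol.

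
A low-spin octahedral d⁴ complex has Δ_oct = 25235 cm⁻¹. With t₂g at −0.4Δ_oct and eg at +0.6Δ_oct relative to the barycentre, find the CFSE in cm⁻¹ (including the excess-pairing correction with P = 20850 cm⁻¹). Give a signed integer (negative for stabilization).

Electron filling gives t₂g⁴ eg⁰.
The orbital stabilization is -1.6Δ_oct = -1.6 × 25235 = -40376 cm⁻¹.
High-spin d⁴ would be t₂g³ eg¹ with 0 pairs; low-spin has 1, so 1 excess pair costs +1P = +20850 cm⁻¹.
Combining: -40376 + 20850 = -19526 cm⁻¹.

-19526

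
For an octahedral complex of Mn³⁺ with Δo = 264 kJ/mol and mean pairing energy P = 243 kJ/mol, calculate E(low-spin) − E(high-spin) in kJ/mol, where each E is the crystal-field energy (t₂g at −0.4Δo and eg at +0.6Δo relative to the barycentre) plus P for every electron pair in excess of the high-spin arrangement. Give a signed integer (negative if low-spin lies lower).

Mn is in group 7, so Mn³⁺ is d⁴ (7 − 3 = 4).
In the high-spin limit (t₂g³ eg¹) the orbital term is -0.6Δo = -158 kJ/mol, with no excess pairing.
Low-spin t₂g⁴ eg⁰ gives -1.6Δo = -422 kJ/mol, but forming 1 extra pair costs 1P = 243 kJ/mol, so E(LS) = -422 + 243 = -179 kJ/mol.
The difference is -179 − (-158) = -21 kJ/mol, so low-spin lies lower.

-21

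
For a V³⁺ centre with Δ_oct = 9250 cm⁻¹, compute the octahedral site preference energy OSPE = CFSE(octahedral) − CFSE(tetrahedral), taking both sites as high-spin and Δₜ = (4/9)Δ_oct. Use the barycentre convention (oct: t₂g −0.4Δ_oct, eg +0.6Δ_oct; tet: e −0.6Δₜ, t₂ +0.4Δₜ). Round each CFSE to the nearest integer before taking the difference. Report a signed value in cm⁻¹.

Group 5 minus oxidation state +3 gives a d² configuration for V³⁺.
Octahedral high-spin t₂g² eg⁰: CFSE = -0.8 × 9250 = -7400 cm⁻¹.
Tetrahedral: e² t₂⁰, CFSE = 2(−0.6) + 0(+0.4) = -1.2Δₜ = -1.2 × (4/9) × 9250 = -4933 cm⁻¹.
OSPE = -7400 − (-4933) = -2467 cm⁻¹.

-2467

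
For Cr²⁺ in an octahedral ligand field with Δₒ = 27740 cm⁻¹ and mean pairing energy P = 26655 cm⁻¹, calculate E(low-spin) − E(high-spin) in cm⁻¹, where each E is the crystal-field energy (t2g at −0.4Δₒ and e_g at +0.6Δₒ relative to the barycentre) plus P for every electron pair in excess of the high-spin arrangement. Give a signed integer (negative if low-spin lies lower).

-1085

Group 6 minus oxidation state +2 gives a d⁴ configuration for Cr²⁺.
In the high-spin limit (t2g^3 e_g^1) the orbital term is -0.6Δₒ = -16644 cm⁻¹, with no excess pairing.
For low-spin the configuration is t2g^4 e_g^0: orbital energy -1.6 × 27740 = -44384 cm⁻¹, and 1 additional pair relative to high-spin adds 26655 cm⁻¹, giving -17729 cm⁻¹.
Thus E(LS) − E(HS) = -1085 cm⁻¹.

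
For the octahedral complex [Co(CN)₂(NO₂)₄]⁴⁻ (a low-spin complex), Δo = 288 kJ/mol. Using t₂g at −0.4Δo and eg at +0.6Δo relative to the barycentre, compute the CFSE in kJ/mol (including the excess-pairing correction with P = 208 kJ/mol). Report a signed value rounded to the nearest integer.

Ligand charges: 2×(-1) from CN⁻ and 4×(-1) from NO₂⁻ sum to -6; with overall charge -4, Co is +2.
Co²⁺: group 9, so d-count = 9 − 2 = 7.
The d⁷ electrons fill as t₂g⁶ eg¹.
CFSE(orbital) = 6×(-0.4Δo) + 1×(0.6Δo) = -1.8Δo; with Δo = 288 kJ/mol that is -518 kJ/mol.
High-spin d⁷ would be t₂g⁵ eg² with 2 pairs; low-spin has 3, so 1 excess pair costs +1P = +208 kJ/mol.
Overall CFSE = -518 + 208 = -310 kJ/mol.

-310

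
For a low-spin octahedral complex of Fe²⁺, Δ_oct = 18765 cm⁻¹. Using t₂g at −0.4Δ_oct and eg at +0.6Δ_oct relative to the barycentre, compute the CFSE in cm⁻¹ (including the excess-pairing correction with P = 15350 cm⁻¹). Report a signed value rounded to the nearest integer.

-14336

Fe²⁺: group 8, so d-count = 8 − 2 = 6.
Electron filling gives t₂g⁶ eg⁰.
Orbital CFSE = 6(-0.4) + 0(0.6) = -2.4Δ_oct = -2.4 × 18765 = -45036 cm⁻¹.
Pairing penalty: 3 pairs vs 1 in the high-spin reference → 2 extra × P = 30700 cm⁻¹.
Combining: -45036 + 30700 = -14336 cm⁻¹.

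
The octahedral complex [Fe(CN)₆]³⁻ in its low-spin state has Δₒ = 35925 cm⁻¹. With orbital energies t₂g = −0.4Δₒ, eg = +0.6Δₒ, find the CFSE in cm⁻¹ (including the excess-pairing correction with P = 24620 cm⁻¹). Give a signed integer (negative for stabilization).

-22610

Each CN⁻ contributes -1; 6 × (-1) = -6. With overall charge -3, Fe is in the +3 oxidation state.
Fe sits in group 8; removing 3 electrons leaves Fe³⁺ with 8 − 3 = 5 d electrons.
The d⁵ electrons fill as t₂g⁵ eg⁰.
Orbital CFSE = 5(-0.4) + 0(0.6) = -2.0Δₒ = -2.0 × 35925 = -71850 cm⁻¹.
Pairing penalty: 2 pairs vs 0 in the high-spin reference → 2 extra × P = 49240 cm⁻¹.
Overall CFSE = -71850 + 49240 = -22610 cm⁻¹.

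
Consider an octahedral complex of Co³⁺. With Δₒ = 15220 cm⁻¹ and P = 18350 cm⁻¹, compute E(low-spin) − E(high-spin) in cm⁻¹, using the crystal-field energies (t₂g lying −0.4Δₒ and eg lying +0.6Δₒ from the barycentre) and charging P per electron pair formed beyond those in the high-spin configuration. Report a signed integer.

6260

Co is in group 9, so Co³⁺ is d⁶ (9 − 3 = 6).
High-spin d⁶ fills as t₂g⁴ eg² with CFSE 4(−0.4) + 2(+0.6) = -0.4Δₒ = -6088 cm⁻¹.
Low-spin t₂g⁶ eg⁰ gives -2.4Δₒ = -36528 cm⁻¹, but forming 2 extra pairs costs 2P = 36700 cm⁻¹, so E(LS) = -36528 + 36700 = 172 cm⁻¹.
Thus E(LS) − E(HS) = 6260 cm⁻¹.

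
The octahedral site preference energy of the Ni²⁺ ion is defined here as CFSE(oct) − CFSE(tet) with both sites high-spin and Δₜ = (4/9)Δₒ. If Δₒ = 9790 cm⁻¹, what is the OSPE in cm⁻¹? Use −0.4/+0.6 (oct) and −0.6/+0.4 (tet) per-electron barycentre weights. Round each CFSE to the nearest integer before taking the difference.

Ni sits in group 10; removing 2 electrons leaves Ni²⁺ with 10 − 2 = 8 d electrons.
Octahedral high-spin t2g^6 e_g^2: CFSE = -1.2 × 9790 = -11748 cm⁻¹.
Tetrahedral: e^4 t2^4, CFSE = 4(−0.6) + 4(+0.4) = -0.8Δₜ = -0.8 × (4/9) × 9790 = -3481 cm⁻¹.
Subtracting, OSPE = -11748 − (-3481) = -8267 cm⁻¹.

-8267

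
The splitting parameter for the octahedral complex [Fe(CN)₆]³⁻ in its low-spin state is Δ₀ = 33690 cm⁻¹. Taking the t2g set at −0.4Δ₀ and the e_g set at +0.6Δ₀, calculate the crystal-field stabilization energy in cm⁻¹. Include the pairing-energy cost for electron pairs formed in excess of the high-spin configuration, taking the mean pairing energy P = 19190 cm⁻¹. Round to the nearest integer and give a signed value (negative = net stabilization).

Each CN⁻ contributes -1; 6 × (-1) = -6. With overall charge -3, Fe is in the +3 oxidation state.
Fe sits in group 8; removing 3 electrons leaves Fe³⁺ with 8 − 3 = 5 d electrons.
Electron filling gives t2g^5 e_g^0.
The orbital stabilization is -2.0Δ₀ = -2.0 × 33690 = -67380 cm⁻¹.
High-spin d⁵ would be t2g^3 e_g^2 with 0 pairs; low-spin has 2, so 2 excess pairs cost +2P = +38380 cm⁻¹.
Overall CFSE = -67380 + 38380 = -29000 cm⁻¹.

-29000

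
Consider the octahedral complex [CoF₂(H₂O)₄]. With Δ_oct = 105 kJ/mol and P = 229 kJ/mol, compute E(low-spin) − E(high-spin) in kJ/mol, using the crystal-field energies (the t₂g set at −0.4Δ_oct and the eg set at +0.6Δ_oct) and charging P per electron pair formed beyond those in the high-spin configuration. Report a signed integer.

Ligand charges: 2×(-1) from F⁻ and 4×(+0) from H₂O sum to -2; with overall charge +0, Co is +2.
Co²⁺: group 9, so d-count = 9 − 2 = 7.
In the high-spin limit (t₂g⁵ eg²) the orbital term is -0.8Δ_oct = -84 kJ/mol, with no excess pairing.
Low-spin t₂g⁶ eg¹ gives -1.8Δ_oct = -189 kJ/mol, but forming 1 extra pair costs 1P = 229 kJ/mol, so E(LS) = -189 + 229 = 40 kJ/mol.
The difference is 40 − (-84) = 124 kJ/mol, so high-spin lies lower.

124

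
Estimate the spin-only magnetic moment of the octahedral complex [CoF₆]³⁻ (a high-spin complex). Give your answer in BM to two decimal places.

Each F⁻ contributes -1; 6 × (-1) = -6. With overall charge -3, Co is in the +3 oxidation state.
Co³⁺: group 9, so d-count = 9 − 3 = 6.
Configuration: t₂g⁴ eg² → 4 unpaired electrons.
μ(spin-only) = √[4(4+2)] = √24 ≈ 4.90 BM.

4.90 BM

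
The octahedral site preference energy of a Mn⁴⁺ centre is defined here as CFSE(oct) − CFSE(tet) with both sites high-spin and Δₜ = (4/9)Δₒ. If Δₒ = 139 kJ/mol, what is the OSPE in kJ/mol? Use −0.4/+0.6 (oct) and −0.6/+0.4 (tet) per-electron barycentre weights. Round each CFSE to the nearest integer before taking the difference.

-118

Mn⁴⁺: group 7, so d-count = 7 − 4 = 3.
Octahedral high-spin t2g^3 e_g^0: CFSE = -1.2 × 139 = -167 kJ/mol.
In a tetrahedral site the filling is e^2 t2^1: CFSE(tet) = -0.8Δₜ = -0.8 × (4/9)(139) = -49 kJ/mol.
Subtracting, OSPE = -167 − (-49) = -118 kJ/mol.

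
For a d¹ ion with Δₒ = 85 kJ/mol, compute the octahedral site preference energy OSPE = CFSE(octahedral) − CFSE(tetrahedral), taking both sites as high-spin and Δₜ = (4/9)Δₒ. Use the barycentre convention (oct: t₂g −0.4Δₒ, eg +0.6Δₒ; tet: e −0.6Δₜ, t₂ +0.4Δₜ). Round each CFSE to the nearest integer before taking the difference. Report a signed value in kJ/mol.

In an octahedral site d¹ (HS) is t2g^1 e_g^0, giving CFSE(oct) = -0.4Δₒ = -34 kJ/mol.
Tetrahedral e^1 t2^0 gives -0.6Δₜ = -0.6 × (4/9) × 85 = -23 kJ/mol.
OSPE = CFSE(oct) − CFSE(tet) = -34 − (-23) = -11 kJ/mol.

-11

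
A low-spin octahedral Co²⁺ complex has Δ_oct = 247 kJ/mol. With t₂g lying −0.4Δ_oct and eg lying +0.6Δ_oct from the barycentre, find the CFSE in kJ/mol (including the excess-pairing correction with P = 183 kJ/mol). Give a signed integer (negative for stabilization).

Co²⁺: group 9, so d-count = 9 − 2 = 7.
Electron filling gives t₂g⁶ eg¹.
The orbital stabilization is -1.8Δ_oct = -1.8 × 247 = -445 kJ/mol.
High-spin d⁷ would be t₂g⁵ eg² with 2 pairs; low-spin has 3, so 1 excess pair costs +1P = +183 kJ/mol.
Overall CFSE = -445 + 183 = -262 kJ/mol.

-262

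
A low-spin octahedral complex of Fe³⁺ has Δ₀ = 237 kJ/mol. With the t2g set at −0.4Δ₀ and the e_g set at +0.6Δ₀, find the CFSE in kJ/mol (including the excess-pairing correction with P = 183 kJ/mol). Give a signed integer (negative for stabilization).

-108

Fe³⁺: group 8, so d-count = 8 − 3 = 5.
Electron filling gives t2g^5 e_g^0.
Orbital CFSE = 5(-0.4) + 0(0.6) = -2.0Δ₀ = -2.0 × 237 = -474 kJ/mol.
Pairing penalty: 2 pairs vs 0 in the high-spin reference → 2 extra × P = 366 kJ/mol.
Combining: -474 + 366 = -108 kJ/mol.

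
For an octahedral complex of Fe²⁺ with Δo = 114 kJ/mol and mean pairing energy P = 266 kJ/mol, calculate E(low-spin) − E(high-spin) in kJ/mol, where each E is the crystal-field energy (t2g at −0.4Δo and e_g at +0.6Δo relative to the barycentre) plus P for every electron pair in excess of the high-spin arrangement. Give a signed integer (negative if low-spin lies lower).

304

Fe²⁺: group 8, so d-count = 8 − 2 = 6.
High-spin: t2g^4 e_g^2, CFSE = -0.4Δo = -46 kJ/mol.
Low-spin t2g^6 e_g^0 gives -2.4Δo = -274 kJ/mol, but forming 2 extra pairs costs 2P = 532 kJ/mol, so E(LS) = -274 + 532 = 258 kJ/mol.
E(LS) − E(HS) = 258 − (-46) = 304 kJ/mol.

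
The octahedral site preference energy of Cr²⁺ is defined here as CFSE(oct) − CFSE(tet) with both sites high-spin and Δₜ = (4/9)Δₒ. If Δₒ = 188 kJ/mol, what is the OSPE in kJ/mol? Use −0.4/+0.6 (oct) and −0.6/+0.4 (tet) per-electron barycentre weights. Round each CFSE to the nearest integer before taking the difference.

Cr²⁺: group 6, so d-count = 6 − 2 = 4.
In an octahedral site d⁴ (HS) is t₂g³ eg¹, giving CFSE(oct) = -0.6Δₒ = -113 kJ/mol.
In a tetrahedral site the filling is e² t₂²: CFSE(tet) = -0.4Δₜ = -0.4 × (4/9)(188) = -33 kJ/mol.
Subtracting, OSPE = -113 − (-33) = -80 kJ/mol.

-80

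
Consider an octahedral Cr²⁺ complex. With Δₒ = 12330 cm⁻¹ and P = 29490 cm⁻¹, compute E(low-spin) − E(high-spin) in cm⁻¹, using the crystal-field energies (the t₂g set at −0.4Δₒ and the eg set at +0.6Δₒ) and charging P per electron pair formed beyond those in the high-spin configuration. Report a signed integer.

17160

Cr is in group 6, so Cr²⁺ is d⁴ (6 − 2 = 4).
In the high-spin limit (t₂g³ eg¹) the orbital term is -0.6Δₒ = -7398 cm⁻¹, with no excess pairing.
Low-spin: t₂g⁴ eg⁰, orbital CFSE = -1.6Δₒ = -19728 cm⁻¹; plus 1 excess pair × P = +29490 cm⁻¹; total 9762 cm⁻¹.
Thus E(LS) − E(HS) = 17160 cm⁻¹.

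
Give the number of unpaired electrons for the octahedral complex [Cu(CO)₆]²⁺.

1

CO is neutral, so the +2 overall charge sits on Cu: oxidation state +2.
Group 11 minus oxidation state +2 gives a d⁹ configuration for Cu²⁺.
Configuration: t2g^6 e_g^3, giving 1 unpaired electron.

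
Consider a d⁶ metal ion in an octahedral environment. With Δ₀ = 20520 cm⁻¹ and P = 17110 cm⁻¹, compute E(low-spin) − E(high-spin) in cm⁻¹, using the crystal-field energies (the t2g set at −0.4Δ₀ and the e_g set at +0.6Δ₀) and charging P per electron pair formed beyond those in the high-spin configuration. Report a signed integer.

-6820

In the high-spin limit (t2g^4 e_g^2) the orbital term is -0.4Δ₀ = -8208 cm⁻¹, with no excess pairing.
Low-spin: t2g^6 e_g^0, orbital CFSE = -2.4Δ₀ = -49248 cm⁻¹; plus 2 excess pairs × P = +34220 cm⁻¹; total -15028 cm⁻¹.
E(LS) − E(HS) = -15028 − (-8208) = -6820 cm⁻¹.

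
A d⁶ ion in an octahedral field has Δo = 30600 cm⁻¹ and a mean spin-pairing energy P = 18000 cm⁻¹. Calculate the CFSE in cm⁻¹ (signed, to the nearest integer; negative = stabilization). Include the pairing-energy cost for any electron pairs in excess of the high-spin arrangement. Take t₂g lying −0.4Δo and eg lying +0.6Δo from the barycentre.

Here Δo > P (30600 > 18000), so the low-spin state is favoured.
Configuration: t₂g⁶ eg⁰.
Orbital CFSE = -2.4Δo = -2.4 × 30600 = -73440 cm⁻¹.
Excess pairs vs high-spin: 3 − 1 = 2; pairing cost = +36000 cm⁻¹.
Net CFSE = -73440 + 36000 = -37440 cm⁻¹.

-37440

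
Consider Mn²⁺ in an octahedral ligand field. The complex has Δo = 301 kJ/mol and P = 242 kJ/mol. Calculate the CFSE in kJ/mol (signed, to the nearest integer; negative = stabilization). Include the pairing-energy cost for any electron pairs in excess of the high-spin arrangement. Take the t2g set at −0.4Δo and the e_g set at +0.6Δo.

Group 7 minus oxidation state +2 gives a d⁵ configuration for Mn²⁺.
Here Δo > P (301 > 242), so the low-spin state is favoured.
Configuration: t2g^5 e_g^0.
Orbital CFSE = -2.0Δo = -2.0 × 301 = -602 kJ/mol.
Excess pairs vs high-spin: 2 − 0 = 2; pairing cost = +484 kJ/mol.
Net CFSE = -602 + 484 = -118 kJ/mol.

-118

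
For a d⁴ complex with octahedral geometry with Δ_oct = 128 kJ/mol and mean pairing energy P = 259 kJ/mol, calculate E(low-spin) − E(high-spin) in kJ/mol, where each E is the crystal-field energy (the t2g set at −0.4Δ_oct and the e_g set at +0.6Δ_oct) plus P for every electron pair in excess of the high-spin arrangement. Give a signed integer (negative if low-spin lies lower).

131

High-spin: t2g^3 e_g^1, CFSE = -0.6Δ_oct = -77 kJ/mol.
Low-spin: t2g^4 e_g^0, orbital CFSE = -1.6Δ_oct = -205 kJ/mol; plus 1 excess pair × P = +259 kJ/mol; total 54 kJ/mol.
E(LS) − E(HS) = 54 − (-77) = 131 kJ/mol.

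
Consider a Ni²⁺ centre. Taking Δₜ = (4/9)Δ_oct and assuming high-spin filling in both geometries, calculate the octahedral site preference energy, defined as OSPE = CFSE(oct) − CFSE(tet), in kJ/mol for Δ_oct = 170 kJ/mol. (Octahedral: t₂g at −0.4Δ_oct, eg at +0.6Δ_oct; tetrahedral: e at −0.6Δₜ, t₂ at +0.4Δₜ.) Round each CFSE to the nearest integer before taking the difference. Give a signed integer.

-144

Ni sits in group 10; removing 2 electrons leaves Ni²⁺ with 10 − 2 = 8 d electrons.
In an octahedral site d⁸ (HS) is t2g^6 e_g^2, giving CFSE(oct) = -1.2Δ_oct = -204 kJ/mol.
In a tetrahedral site the filling is e^4 t2^4: CFSE(tet) = -0.8Δₜ = -0.8 × (4/9)(170) = -60 kJ/mol.
OSPE = -204 − (-60) = -144 kJ/mol.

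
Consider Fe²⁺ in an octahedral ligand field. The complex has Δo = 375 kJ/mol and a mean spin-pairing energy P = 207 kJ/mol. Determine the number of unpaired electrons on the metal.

Fe is in group 8, so Fe²⁺ is d⁶ (8 − 2 = 6).
Here Δo > P (375 > 207), so the low-spin state is favoured.
Configuration: t₂g⁶ eg⁰.
Unpaired electrons: 0.

0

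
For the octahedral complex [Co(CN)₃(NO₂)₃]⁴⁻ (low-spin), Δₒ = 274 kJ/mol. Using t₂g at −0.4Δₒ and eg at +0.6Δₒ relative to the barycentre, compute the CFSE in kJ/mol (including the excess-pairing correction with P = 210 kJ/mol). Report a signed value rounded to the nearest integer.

Ligand charges: 3×(-1) from CN⁻ and 3×(-1) from NO₂⁻ sum to -6; with overall charge -4, Co is +2.
Co²⁺: group 9, so d-count = 9 − 2 = 7.
Configuration: t₂g⁶ eg¹.
Orbital CFSE = 6(-0.4) + 1(0.6) = -1.8Δₒ = -1.8 × 274 = -493 kJ/mol.
Relative to high-spin t₂g⁵ eg² (2 paired), the low-spin configuration has 1 additional pair, contributing +1 × 210 = +210 kJ/mol.
Net CFSE = -493 + 210 = -283 kJ/mol.

-283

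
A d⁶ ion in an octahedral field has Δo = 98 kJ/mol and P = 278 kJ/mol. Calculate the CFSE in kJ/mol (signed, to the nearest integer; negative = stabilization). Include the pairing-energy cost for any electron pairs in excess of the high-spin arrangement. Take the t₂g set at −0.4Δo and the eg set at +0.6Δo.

-39

With Δo < P the complex is high-spin.
Configuration: t₂g⁴ eg².
Orbital CFSE = -0.4Δo = -0.4 × 98 = -39 kJ/mol.
High-spin has no excess pairs, so no pairing correction applies.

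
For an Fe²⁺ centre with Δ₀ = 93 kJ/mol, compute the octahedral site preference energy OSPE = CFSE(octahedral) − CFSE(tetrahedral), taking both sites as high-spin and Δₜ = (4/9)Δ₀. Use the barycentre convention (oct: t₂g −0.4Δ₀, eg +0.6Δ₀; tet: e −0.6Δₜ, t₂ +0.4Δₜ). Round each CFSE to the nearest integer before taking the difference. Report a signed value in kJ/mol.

Fe²⁺: group 8, so d-count = 8 − 2 = 6.
In an octahedral site d⁶ (HS) is t₂g⁴ eg², giving CFSE(oct) = -0.4Δ₀ = -37 kJ/mol.
Tetrahedral e³ t₂³ gives -0.6Δₜ = -0.6 × (4/9) × 93 = -25 kJ/mol.
Subtracting, OSPE = -37 − (-25) = -12 kJ/mol.

-12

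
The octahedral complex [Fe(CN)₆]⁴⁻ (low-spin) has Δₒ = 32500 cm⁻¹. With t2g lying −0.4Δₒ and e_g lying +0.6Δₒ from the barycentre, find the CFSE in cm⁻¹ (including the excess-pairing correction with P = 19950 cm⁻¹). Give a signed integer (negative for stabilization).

Each CN⁻ contributes -1; 6 × (-1) = -6. With overall charge -4, Fe is in the +2 oxidation state.
Fe is in group 8, so Fe²⁺ is d⁶ (8 − 2 = 6).
The d⁶ electrons fill as t2g^6 e_g^0.
The orbital stabilization is -2.4Δₒ = -2.4 × 32500 = -78000 cm⁻¹.
Relative to high-spin t2g^4 e_g^2 (1 paired), the low-spin configuration has 2 additional pairs, contributing +2 × 19950 = +39900 cm⁻¹.
Combining: -78000 + 39900 = -38100 cm⁻¹.

-38100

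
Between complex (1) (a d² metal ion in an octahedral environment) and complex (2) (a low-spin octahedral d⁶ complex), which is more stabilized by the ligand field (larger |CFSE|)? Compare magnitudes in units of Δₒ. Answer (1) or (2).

(2)

(1): t₂g² eg⁰, CFSE = -0.8Δₒ.
(2): t₂g⁶ eg⁰, CFSE = -2.4Δₒ.
So (2) has the larger |CFSE|.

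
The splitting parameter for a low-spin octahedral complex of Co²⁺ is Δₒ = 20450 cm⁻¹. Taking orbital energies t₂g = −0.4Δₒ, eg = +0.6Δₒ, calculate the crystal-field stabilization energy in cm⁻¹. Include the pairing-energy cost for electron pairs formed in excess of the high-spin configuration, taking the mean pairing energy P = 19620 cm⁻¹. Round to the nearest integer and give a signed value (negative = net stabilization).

-17190

Group 9 minus oxidation state +2 gives a d⁷ configuration for Co²⁺.
The d⁷ electrons fill as t₂g⁶ eg¹.
The orbital stabilization is -1.8Δₒ = -1.8 × 20450 = -36810 cm⁻¹.
High-spin d⁷ would be t₂g⁵ eg² with 2 pairs; low-spin has 3, so 1 excess pair costs +1P = +19620 cm⁻¹.
Overall CFSE = -36810 + 19620 = -17190 cm⁻¹.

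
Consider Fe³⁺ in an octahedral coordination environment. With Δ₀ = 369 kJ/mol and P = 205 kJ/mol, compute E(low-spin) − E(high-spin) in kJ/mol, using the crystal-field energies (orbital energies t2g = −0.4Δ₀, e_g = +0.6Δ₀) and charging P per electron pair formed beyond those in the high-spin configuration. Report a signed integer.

Group 8 minus oxidation state +3 gives a d⁵ configuration for Fe³⁺.
In the high-spin limit (t2g^3 e_g^2) the orbital term is 0.0Δ₀ = 0 kJ/mol, with no excess pairing.
For low-spin the configuration is t2g^5 e_g^0: orbital energy -2.0 × 369 = -738 kJ/mol, and 2 additional pairs relative to high-spin add 410 kJ/mol, giving -328 kJ/mol.
The difference is -328 − (0) = -328 kJ/mol, so low-spin lies lower.

-328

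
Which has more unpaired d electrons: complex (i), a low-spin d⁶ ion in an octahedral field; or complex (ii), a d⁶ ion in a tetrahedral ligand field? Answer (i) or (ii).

(i): t₂g⁶ eg⁰ → 0 unpaired.
(ii): Tetrahedral splitting is small, so the complex is high-spin; e^3 t2^3 → 4 unpaired.
So (ii) has more unpaired electrons.

(ii)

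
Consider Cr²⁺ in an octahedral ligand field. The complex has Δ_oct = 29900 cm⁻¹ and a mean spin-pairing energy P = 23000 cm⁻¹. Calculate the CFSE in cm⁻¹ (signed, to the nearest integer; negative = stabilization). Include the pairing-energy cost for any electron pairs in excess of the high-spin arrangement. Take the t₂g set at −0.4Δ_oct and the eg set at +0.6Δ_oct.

Cr sits in group 6; removing 2 electrons leaves Cr²⁺ with 6 − 2 = 4 d electrons.
With Δ_oct > P the complex is low-spin.
Filling d⁴ accordingly: t₂g⁴ eg⁰.
Orbital CFSE = -1.6Δ_oct = -1.6 × 29900 = -47840 cm⁻¹.
Excess pairs vs high-spin: 1 − 0 = 1; pairing cost = +23000 cm⁻¹.
Net CFSE = -47840 + 23000 = -24840 cm⁻¹.

-24840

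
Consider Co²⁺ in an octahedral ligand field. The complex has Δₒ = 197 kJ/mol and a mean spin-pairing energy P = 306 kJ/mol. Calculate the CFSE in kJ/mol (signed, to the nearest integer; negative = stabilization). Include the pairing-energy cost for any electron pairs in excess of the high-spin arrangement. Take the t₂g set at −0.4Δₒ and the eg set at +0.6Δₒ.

-158

Co²⁺: group 9, so d-count = 9 − 2 = 7.
Here Δₒ < P (197 < 306), so the high-spin state is favoured.
That gives t₂g⁵ eg².
Orbital CFSE = -0.8Δₒ = -0.8 × 197 = -158 kJ/mol.
High-spin has no excess pairs, so no pairing correction applies.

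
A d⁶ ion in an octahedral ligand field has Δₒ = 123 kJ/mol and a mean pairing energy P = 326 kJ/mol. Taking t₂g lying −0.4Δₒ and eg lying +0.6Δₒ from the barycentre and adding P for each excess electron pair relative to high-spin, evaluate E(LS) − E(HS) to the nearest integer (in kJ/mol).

406

High-spin: t₂g⁴ eg², CFSE = -0.4Δₒ = -49 kJ/mol.
For low-spin the configuration is t₂g⁶ eg⁰: orbital energy -2.4 × 123 = -295 kJ/mol, and 2 additional pairs relative to high-spin add 652 kJ/mol, giving 357 kJ/mol.
Thus E(LS) − E(HS) = 406 kJ/mol.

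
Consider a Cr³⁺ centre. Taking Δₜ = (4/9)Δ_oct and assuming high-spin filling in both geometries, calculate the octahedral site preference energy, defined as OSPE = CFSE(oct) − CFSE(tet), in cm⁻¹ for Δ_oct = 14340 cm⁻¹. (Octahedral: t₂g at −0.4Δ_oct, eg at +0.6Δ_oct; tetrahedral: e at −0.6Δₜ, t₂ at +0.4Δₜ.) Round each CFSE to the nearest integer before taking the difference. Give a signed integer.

Group 6 minus oxidation state +3 gives a d³ configuration for Cr³⁺.
Octahedral (high-spin): t2g^3 e_g^0, CFSE = 3(−0.4) + 0(+0.6) = -1.2Δ_oct = -1.2 × 14340 = -17208 cm⁻¹.
Tetrahedral: e^2 t2^1, CFSE = 2(−0.6) + 1(+0.4) = -0.8Δₜ = -0.8 × (4/9) × 14340 = -5099 cm⁻¹.
Subtracting, OSPE = -17208 − (-5099) = -12109 cm⁻¹.

-12109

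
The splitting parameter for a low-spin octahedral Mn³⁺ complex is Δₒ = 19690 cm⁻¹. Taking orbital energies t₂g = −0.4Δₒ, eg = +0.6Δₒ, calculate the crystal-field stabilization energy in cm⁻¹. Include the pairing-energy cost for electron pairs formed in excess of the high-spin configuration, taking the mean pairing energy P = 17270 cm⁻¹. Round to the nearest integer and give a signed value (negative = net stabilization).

Mn sits in group 7; removing 3 electrons leaves Mn³⁺ with 7 − 3 = 4 d electrons.
Configuration: t₂g⁴ eg⁰.
The orbital stabilization is -1.6Δₒ = -1.6 × 19690 = -31504 cm⁻¹.
High-spin d⁴ would be t₂g³ eg¹ with 0 pairs; low-spin has 1, so 1 excess pair costs +1P = +17270 cm⁻¹.
Combining: -31504 + 17270 = -14234 cm⁻¹.

-14234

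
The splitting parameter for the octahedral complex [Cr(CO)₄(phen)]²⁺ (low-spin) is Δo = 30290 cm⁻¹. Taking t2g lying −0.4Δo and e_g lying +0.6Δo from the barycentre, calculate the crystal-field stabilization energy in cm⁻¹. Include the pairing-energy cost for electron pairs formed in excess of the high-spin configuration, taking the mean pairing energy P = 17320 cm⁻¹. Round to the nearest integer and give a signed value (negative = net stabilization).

-31144

Ligand charges: 4×(+0) from CO and 1×(+0) from phen sum to +0; with overall charge +2, Cr is +2.
Group 6 minus oxidation state +2 gives a d⁴ configuration for Cr²⁺.
The d⁴ electrons fill as t2g^4 e_g^0.
The orbital stabilization is -1.6Δo = -1.6 × 30290 = -48464 cm⁻¹.
High-spin d⁴ would be t2g^3 e_g^1 with 0 pairs; low-spin has 1, so 1 excess pair costs +1P = +17320 cm⁻¹.
Combining: -48464 + 17320 = -31144 cm⁻¹.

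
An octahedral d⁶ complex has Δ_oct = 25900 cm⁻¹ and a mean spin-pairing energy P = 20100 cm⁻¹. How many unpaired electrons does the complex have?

0

Δ_oct > P, so pairing is preferred: the ground state is low-spin.
Filling d⁶ accordingly: t₂g⁶ eg⁰.
Unpaired electrons: 0.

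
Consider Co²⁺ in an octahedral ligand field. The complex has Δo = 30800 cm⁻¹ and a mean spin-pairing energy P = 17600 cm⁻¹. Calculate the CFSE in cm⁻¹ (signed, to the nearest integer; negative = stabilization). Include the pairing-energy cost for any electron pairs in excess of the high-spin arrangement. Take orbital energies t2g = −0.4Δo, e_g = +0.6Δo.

-37840

Co is in group 9, so Co²⁺ is d⁷ (9 − 2 = 7).
Here Δo > P (30800 > 17600), so the low-spin state is favoured.
Configuration: t2g^6 e_g^1.
Orbital CFSE = -1.8Δo = -1.8 × 30800 = -55440 cm⁻¹.
Excess pairs vs high-spin: 3 − 2 = 1; pairing cost = +17600 cm⁻¹.
Net CFSE = -55440 + 17600 = -37840 cm⁻¹.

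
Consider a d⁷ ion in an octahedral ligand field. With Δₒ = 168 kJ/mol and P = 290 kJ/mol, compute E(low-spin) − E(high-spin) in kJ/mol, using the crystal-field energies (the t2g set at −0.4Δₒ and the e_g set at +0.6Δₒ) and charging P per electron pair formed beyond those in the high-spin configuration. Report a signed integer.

122

In the high-spin limit (t2g^5 e_g^2) the orbital term is -0.8Δₒ = -134 kJ/mol, with no excess pairing.
Low-spin: t2g^6 e_g^1, orbital CFSE = -1.8Δₒ = -302 kJ/mol; plus 1 excess pair × P = +290 kJ/mol; total -12 kJ/mol.
Thus E(LS) − E(HS) = 122 kJ/mol.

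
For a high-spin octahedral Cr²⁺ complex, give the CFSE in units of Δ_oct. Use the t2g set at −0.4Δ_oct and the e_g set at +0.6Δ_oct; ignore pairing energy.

Cr sits in group 6; removing 2 electrons leaves Cr²⁺ with 6 − 2 = 4 d electrons.
Configuration: t2g^3 e_g^1.
CFSE = 3(-0.4Δ_oct) + 1(0.6Δ_oct) = -1.2Δ_oct + 0.6Δ_oct = -0.6Δ_oct.

-0.6 Δ_oct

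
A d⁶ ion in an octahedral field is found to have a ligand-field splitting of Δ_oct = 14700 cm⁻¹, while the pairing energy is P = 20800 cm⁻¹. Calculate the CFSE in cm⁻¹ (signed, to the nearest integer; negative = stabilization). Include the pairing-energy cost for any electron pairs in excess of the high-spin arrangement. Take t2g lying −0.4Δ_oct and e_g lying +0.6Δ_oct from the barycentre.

-5880

With Δ_oct < P the complex is high-spin.
Configuration: t2g^4 e_g^2.
Orbital CFSE = -0.4Δ_oct = -0.4 × 14700 = -5880 cm⁻¹.
High-spin has no excess pairs, so no pairing correction applies.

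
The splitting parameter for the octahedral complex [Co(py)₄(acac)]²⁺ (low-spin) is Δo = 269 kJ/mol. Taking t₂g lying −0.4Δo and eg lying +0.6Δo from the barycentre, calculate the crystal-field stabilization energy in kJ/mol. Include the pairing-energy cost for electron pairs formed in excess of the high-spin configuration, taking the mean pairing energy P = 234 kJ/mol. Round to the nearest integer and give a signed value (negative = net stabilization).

-178

Ligand charges: 4×(+0) from py and 1×(-1) from acac⁻ sum to -1; with overall charge +2, Co is +3.
Group 9 minus oxidation state +3 gives a d⁶ configuration for Co³⁺.
Configuration: t₂g⁶ eg⁰.
CFSE(orbital) = 6×(-0.4Δo) + 0×(0.6Δo) = -2.4Δo; with Δo = 269 kJ/mol that is -646 kJ/mol.
Pairing penalty: 3 pairs vs 1 in the high-spin reference → 2 extra × P = 468 kJ/mol.
Net CFSE = -646 + 468 = -178 kJ/mol.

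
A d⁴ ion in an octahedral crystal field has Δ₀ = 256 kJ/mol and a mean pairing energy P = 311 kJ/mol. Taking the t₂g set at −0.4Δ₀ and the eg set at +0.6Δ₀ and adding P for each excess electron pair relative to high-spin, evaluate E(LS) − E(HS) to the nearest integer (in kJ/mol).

55

High-spin: t₂g³ eg¹, CFSE = -0.6Δ₀ = -154 kJ/mol.
Low-spin: t₂g⁴ eg⁰, orbital CFSE = -1.6Δ₀ = -410 kJ/mol; plus 1 excess pair × P = +311 kJ/mol; total -99 kJ/mol.
Thus E(LS) − E(HS) = 55 kJ/mol.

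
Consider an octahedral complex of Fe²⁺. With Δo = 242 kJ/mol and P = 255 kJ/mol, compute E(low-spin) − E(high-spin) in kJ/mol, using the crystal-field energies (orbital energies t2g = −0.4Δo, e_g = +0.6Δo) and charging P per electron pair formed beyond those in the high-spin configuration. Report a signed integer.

26

Fe sits in group 8; removing 2 electrons leaves Fe²⁺ with 8 − 2 = 6 d electrons.
In the high-spin limit (t2g^4 e_g^2) the orbital term is -0.4Δo = -97 kJ/mol, with no excess pairing.
For low-spin the configuration is t2g^6 e_g^0: orbital energy -2.4 × 242 = -581 kJ/mol, and 2 additional pairs relative to high-spin add 510 kJ/mol, giving -71 kJ/mol.
Thus E(LS) − E(HS) = 26 kJ/mol.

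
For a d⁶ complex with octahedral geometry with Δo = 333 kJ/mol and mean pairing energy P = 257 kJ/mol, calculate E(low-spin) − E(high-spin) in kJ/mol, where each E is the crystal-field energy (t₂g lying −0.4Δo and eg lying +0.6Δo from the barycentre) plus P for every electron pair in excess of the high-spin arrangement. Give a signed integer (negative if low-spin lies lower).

-152

High-spin d⁶ fills as t₂g⁴ eg² with CFSE 4(−0.4) + 2(+0.6) = -0.4Δo = -133 kJ/mol.
Low-spin t₂g⁶ eg⁰ gives -2.4Δo = -799 kJ/mol, but forming 2 extra pairs costs 2P = 514 kJ/mol, so E(LS) = -799 + 514 = -285 kJ/mol.
Thus E(LS) − E(HS) = -152 kJ/mol.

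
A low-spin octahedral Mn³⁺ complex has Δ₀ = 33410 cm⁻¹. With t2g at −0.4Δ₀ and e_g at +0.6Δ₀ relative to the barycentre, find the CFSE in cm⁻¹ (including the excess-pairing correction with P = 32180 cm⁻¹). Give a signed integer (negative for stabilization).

Mn is in group 7, so Mn³⁺ is d⁴ (7 − 3 = 4).
The d⁴ electrons fill as t2g^4 e_g^0.
CFSE(orbital) = 4×(-0.4Δ₀) + 0×(0.6Δ₀) = -1.6Δ₀; with Δ₀ = 33410 cm⁻¹ that is -53456 cm⁻¹.
Pairing penalty: 1 pair vs 0 in the high-spin reference → 1 extra × P = 32180 cm⁻¹.
Overall CFSE = -53456 + 32180 = -21276 cm⁻¹.

-21276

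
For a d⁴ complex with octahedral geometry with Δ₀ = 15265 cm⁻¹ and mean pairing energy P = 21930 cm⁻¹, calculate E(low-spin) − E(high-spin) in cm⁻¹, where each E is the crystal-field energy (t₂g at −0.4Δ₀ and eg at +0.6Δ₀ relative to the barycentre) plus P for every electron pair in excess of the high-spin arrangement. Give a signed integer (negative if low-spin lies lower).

High-spin d⁴ fills as t₂g³ eg¹ with CFSE 3(−0.4) + 1(+0.6) = -0.6Δ₀ = -9159 cm⁻¹.
For low-spin the configuration is t₂g⁴ eg⁰: orbital energy -1.6 × 15265 = -24424 cm⁻¹, and 1 additional pair relative to high-spin adds 21930 cm⁻¹, giving -2494 cm⁻¹.
The difference is -2494 − (-9159) = 6665 cm⁻¹, so high-spin lies lower.

6665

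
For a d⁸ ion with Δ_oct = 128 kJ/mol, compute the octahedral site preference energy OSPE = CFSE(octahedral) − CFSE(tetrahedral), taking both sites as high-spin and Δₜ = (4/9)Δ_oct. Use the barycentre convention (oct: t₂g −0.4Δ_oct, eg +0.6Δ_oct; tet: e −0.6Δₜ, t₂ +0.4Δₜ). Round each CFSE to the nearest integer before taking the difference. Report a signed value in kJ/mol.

-108

In an octahedral site d⁸ (HS) is t2g^6 e_g^2, giving CFSE(oct) = -1.2Δ_oct = -154 kJ/mol.
Tetrahedral: e^4 t2^4, CFSE = 4(−0.6) + 4(+0.4) = -0.8Δₜ = -0.8 × (4/9) × 128 = -46 kJ/mol.
Subtracting, OSPE = -154 − (-46) = -108 kJ/mol.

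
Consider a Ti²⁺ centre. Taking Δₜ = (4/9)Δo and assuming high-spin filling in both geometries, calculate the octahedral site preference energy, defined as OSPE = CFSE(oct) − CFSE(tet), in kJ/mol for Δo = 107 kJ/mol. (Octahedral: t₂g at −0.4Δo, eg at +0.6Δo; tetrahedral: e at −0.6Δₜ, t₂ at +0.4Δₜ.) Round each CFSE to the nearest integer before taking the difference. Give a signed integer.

-29

Ti sits in group 4; removing 2 electrons leaves Ti²⁺ with 4 − 2 = 2 d electrons.
Octahedral high-spin t2g^2 e_g^0: CFSE = -0.8 × 107 = -86 kJ/mol.
Tetrahedral e^2 t2^0 gives -1.2Δₜ = -1.2 × (4/9) × 107 = -57 kJ/mol.
OSPE = -86 − (-57) = -29 kJ/mol.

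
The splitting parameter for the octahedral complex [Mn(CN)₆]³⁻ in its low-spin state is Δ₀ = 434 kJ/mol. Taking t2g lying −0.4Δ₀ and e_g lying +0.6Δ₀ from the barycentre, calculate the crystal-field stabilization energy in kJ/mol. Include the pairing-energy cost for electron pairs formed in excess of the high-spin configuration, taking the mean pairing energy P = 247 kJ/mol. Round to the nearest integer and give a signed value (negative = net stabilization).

Each CN⁻ contributes -1; 6 × (-1) = -6. With overall charge -3, Mn is in the +3 oxidation state.
Group 7 minus oxidation state +3 gives a d⁴ configuration for Mn³⁺.
Configuration: t2g^4 e_g^0.
The orbital stabilization is -1.6Δ₀ = -1.6 × 434 = -694 kJ/mol.
Relative to high-spin t2g^3 e_g^1 (0 paired), the low-spin configuration has 1 additional pair, contributing +1 × 247 = +247 kJ/mol.
Net CFSE = -694 + 247 = -447 kJ/mol.

-447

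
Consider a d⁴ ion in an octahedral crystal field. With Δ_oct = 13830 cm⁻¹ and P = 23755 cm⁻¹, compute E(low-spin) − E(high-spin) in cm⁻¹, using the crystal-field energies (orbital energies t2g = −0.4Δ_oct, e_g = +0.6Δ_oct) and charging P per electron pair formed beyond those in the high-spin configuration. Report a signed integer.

High-spin: t2g^3 e_g^1, CFSE = -0.6Δ_oct = -8298 cm⁻¹.
Low-spin t2g^4 e_g^0 gives -1.6Δ_oct = -22128 cm⁻¹, but forming 1 extra pair costs 1P = 23755 cm⁻¹, so E(LS) = -22128 + 23755 = 1627 cm⁻¹.
The difference is 1627 − (-8298) = 9925 cm⁻¹, so high-spin lies lower.

9925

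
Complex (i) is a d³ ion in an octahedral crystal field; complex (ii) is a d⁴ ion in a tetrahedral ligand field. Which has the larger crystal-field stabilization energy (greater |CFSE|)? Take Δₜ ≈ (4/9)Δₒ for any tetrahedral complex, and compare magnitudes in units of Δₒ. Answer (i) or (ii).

(i): For octahedral d³ the high- and low-spin configurations coincide; t2g^3 e_g^0, CFSE = -1.2Δₒ.
(ii): Tetrahedral fields are weak (Δₜ ≈ 4/9 Δₒ), so electrons fill high-spin; e^2 t2^2, CFSE = -0.4Δₜ ≈ -0.18Δₒ.
So (i) has the larger |CFSE|.

(i)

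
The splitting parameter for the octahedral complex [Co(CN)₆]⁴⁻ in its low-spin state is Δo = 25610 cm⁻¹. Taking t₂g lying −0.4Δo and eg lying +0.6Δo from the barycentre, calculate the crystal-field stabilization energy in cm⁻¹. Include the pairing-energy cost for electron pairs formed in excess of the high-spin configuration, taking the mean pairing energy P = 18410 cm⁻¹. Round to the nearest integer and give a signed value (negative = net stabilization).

-27688

Each CN⁻ contributes -1; 6 × (-1) = -6. With overall charge -4, Co is in the +2 oxidation state.
Group 9 minus oxidation state +2 gives a d⁷ configuration for Co²⁺.
Electron filling gives t₂g⁶ eg¹.
CFSE(orbital) = 6×(-0.4Δo) + 1×(0.6Δo) = -1.8Δo; with Δo = 25610 cm⁻¹ that is -46098 cm⁻¹.
High-spin d⁷ would be t₂g⁵ eg² with 2 pairs; low-spin has 3, so 1 excess pair costs +1P = +18410 cm⁻¹.
Net CFSE = -46098 + 18410 = -27688 cm⁻¹.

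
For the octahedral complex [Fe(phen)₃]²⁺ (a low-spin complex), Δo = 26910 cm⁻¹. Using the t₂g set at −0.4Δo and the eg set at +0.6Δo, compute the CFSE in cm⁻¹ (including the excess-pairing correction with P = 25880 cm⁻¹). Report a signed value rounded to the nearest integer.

-12824

phen is neutral, so the +2 overall charge sits on Fe: oxidation state +2.
Fe sits in group 8; removing 2 electrons leaves Fe²⁺ with 8 − 2 = 6 d electrons.
The d⁶ electrons fill as t₂g⁶ eg⁰.
CFSE(orbital) = 6×(-0.4Δo) + 0×(0.6Δo) = -2.4Δo; with Δo = 26910 cm⁻¹ that is -64584 cm⁻¹.
Pairing penalty: 3 pairs vs 1 in the high-spin reference → 2 extra × P = 51760 cm⁻¹.
Overall CFSE = -64584 + 51760 = -12824 cm⁻¹.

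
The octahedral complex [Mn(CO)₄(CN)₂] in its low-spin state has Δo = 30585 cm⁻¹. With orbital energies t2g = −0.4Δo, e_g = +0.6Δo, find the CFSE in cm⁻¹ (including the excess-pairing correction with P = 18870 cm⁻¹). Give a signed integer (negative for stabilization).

-23430

Ligand charges: 4×(+0) from CO and 2×(-1) from CN⁻ sum to -2; with overall charge +0, Mn is +2.
Mn is in group 7, so Mn²⁺ is d⁵ (7 − 2 = 5).
Configuration: t2g^5 e_g^0.
Orbital CFSE = 5(-0.4) + 0(0.6) = -2.0Δo = -2.0 × 30585 = -61170 cm⁻¹.
Relative to high-spin t2g^3 e_g^2 (0 paired), the low-spin configuration has 2 additional pairs, contributing +2 × 18870 = +37740 cm⁻¹.
Combining: -61170 + 37740 = -23430 cm⁻¹.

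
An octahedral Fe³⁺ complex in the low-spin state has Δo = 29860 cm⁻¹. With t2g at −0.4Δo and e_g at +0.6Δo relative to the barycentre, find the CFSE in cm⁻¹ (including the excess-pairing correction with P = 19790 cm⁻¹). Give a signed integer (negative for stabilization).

Fe is in group 8, so Fe³⁺ is d⁵ (8 − 3 = 5).
The d⁵ electrons fill as t2g^5 e_g^0.
CFSE(orbital) = 5×(-0.4Δo) + 0×(0.6Δo) = -2.0Δo; with Δo = 29860 cm⁻¹ that is -59720 cm⁻¹.
Relative to high-spin t2g^3 e_g^2 (0 paired), the low-spin configuration has 2 additional pairs, contributing +2 × 19790 = +39580 cm⁻¹.
Net CFSE = -59720 + 39580 = -20140 cm⁻¹.

-20140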